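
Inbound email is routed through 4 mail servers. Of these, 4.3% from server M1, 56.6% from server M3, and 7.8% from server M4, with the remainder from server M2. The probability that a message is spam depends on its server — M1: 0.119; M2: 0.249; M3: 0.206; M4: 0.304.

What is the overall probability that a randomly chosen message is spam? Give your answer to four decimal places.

0.2234

P(M2) = 1 − (0.043 + 0.566 + 0.078) = 0.313.
P(S) = P(S|M1)·P(M1) + P(S|M2)·P(M2) + P(S|M3)·P(M3) + P(S|M4)·P(M4)
      = 0.119·0.043 + 0.249·0.313 + 0.206·0.566 + 0.304·0.078
      = 0.005117 + 0.077937 + 0.116596 + 0.023712 = 0.223362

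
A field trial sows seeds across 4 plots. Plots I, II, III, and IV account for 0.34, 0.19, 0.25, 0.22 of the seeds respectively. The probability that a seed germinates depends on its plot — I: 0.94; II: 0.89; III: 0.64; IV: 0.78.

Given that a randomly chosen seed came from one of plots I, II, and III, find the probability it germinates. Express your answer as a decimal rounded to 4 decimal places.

Let S = {I, II, III}.
P(S) = 0.34 + 0.19 + 0.25 = 0.78.
P(G ∩ S) = 0.94·0.34 + 0.89·0.19 + 0.64·0.25 = 0.3196 + 0.1691 + 0.16 = 0.6487.
P(G | S) = 0.6487 / 0.78 = 0.831667…

P(G|S) ≈ 0.8317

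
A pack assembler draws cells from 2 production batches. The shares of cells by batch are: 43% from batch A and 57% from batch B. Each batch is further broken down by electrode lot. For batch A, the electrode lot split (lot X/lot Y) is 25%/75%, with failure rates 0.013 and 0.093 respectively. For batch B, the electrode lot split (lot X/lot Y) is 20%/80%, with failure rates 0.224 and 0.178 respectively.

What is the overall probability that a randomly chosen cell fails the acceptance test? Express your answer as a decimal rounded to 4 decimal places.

0.1381

P(F|A) = 0.25·0.013 + 0.75·0.093 = 0.00325 + 0.06975 = 0.073
P(F|B) = 0.2·0.224 + 0.8·0.178 = 0.0448 + 0.1424 = 0.1872
By total probability over the outer partition,
P(F) = 0.43·0.073 + 0.57·0.1872
      = 0.03139 + 0.106704 = 0.138094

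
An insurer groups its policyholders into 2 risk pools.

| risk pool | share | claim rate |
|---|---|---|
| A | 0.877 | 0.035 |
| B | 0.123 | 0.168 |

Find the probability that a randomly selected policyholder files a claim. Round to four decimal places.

P(C) = P(C|A)·P(A) + P(C|B)·P(B)
      = 0.035·0.877 + 0.168·0.123
      = 0.030695 + 0.020664 = 0.051359

P(C) ≈ 0.0514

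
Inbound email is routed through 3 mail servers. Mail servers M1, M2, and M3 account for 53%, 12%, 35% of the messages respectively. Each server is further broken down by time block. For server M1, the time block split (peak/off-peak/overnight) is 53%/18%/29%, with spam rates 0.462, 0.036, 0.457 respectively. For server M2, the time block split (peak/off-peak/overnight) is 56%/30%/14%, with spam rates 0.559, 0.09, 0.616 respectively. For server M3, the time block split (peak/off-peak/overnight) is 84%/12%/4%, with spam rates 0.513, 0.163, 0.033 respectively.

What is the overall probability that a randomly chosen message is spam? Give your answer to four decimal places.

0.4127

P(S|M1) = 0.53·0.462 + 0.18·0.036 + 0.29·0.457 = 0.24486 + 0.00648 + 0.13253 = 0.38387
P(S|M2) = 0.56·0.559 + 0.3·0.09 + 0.14·0.616 = 0.31304 + 0.027 + 0.08624 = 0.42628
P(S|M3) = 0.84·0.513 + 0.12·0.163 + 0.04·0.033 = 0.43092 + 0.01956 + 0.00132 = 0.4518
By total probability over the outer partition,
P(S) = 0.53·0.38387 + 0.12·0.42628 + 0.35·0.4518
      = 0.2034511 + 0.0511536 + 0.15813 = 0.4127347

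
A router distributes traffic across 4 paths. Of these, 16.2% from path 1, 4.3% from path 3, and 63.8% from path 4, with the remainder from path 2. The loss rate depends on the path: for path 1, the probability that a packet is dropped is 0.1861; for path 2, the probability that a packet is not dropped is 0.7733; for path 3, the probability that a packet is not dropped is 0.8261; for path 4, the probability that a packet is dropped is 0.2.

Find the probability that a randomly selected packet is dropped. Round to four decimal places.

0.2008

P(2) = 1 − (0.162 + 0.043 + 0.638) = 0.157.
P(L|2) = 1 − 0.7733 = 0.2267.
P(L|3) = 1 − 0.8261 = 0.1739.
P(L) = P(L|1)·P(1) + P(L|2)·P(2) + P(L|3)·P(3) + P(L|4)·P(4)
      = 0.1861·0.162 + 0.2267·0.157 + 0.1739·0.043 + 0.2·0.638
      = 0.0301482 + 0.0355919 + 0.0074777 + 0.1276 = 0.2008178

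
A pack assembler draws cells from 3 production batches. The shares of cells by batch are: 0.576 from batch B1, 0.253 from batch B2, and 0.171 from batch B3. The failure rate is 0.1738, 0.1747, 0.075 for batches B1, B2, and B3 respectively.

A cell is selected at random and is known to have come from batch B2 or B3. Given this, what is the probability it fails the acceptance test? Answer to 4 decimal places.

P(F|S) ≈ 0.1345

Let S = {B2, B3}.
P(S) = 0.253 + 0.171 = 0.424.
P(F ∩ S) = 0.1747·0.253 + 0.075·0.171 = 0.0441991 + 0.012825 = 0.0570241.
P(F | S) = 0.0570241 / 0.424 = 0.134491…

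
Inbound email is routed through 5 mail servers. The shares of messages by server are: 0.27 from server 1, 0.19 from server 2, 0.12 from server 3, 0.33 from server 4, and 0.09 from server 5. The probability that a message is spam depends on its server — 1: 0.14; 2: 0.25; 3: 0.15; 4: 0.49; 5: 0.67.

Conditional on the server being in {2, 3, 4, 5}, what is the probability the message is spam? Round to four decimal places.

0.3938

Let J = {2, 3, 4, 5}.
P(J) = 0.19 + 0.12 + 0.33 + 0.09 = 0.73.
P(S ∩ J) = 0.25·0.19 + 0.15·0.12 + 0.49·0.33 + 0.67·0.09 = 0.0475 + 0.018 + 0.1617 + 0.0603 = 0.2875.
P(S | J) = 0.2875 / 0.73 = 0.393836…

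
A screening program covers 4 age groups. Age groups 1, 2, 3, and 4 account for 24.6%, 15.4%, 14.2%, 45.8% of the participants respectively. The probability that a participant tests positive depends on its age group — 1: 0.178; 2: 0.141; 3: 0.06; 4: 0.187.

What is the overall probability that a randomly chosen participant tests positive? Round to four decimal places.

0.1597

P(T) = P(T|1)·P(1) + P(T|2)·P(2) + P(T|3)·P(3) + P(T|4)·P(4)
      = 0.178·0.246 + 0.141·0.154 + 0.06·0.142 + 0.187·0.458
      = 0.043788 + 0.021714 + 0.00852 + 0.085646 = 0.159668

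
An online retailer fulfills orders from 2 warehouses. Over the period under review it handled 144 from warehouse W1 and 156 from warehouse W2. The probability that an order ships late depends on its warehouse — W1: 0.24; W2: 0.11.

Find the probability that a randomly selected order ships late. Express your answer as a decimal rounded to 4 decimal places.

Total: 144 + 156 = 300.
P(W1) = 144/300 = 0.48. P(W2) = 156/300 = 0.52.
P(L) = P(L|W1)·P(W1) + P(L|W2)·P(W2)
      = 0.24·0.48 + 0.11·0.52
      = 0.1152 + 0.0572 = 0.1724

P(L) ≈ 0.1724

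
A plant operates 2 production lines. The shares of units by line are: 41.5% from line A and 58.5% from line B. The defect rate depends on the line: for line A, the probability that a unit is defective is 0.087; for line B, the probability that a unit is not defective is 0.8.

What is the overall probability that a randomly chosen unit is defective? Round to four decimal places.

P(D) ≈ 0.1531

P(D|B) = 1 − 0.8 = 0.2.
P(D) = P(D|A)·P(A) + P(D|B)·P(B)
      = 0.087·0.415 + 0.2·0.585
      = 0.036105 + 0.117 = 0.153105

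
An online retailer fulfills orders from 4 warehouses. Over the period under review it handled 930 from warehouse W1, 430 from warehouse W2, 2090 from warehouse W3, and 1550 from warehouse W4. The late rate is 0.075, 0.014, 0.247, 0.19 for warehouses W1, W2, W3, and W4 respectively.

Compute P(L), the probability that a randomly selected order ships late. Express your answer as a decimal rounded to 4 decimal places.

Total: 930 + 430 + 2090 + 1550 = 5000.
P(W1) = 930/5000 = 0.186. P(W2) = 430/5000 = 0.086. P(W3) = 2090/5000 = 0.418. P(W4) = 1550/5000 = 0.31.
P(L) = P(L|W1)·P(W1) + P(L|W2)·P(W2) + P(L|W3)·P(W3) + P(L|W4)·P(W4)
      = 0.075·0.186 + 0.014·0.086 + 0.247·0.418 + 0.19·0.31
      = 0.01395 + 0.001204 + 0.103246 + 0.0589 = 0.1773

0.1773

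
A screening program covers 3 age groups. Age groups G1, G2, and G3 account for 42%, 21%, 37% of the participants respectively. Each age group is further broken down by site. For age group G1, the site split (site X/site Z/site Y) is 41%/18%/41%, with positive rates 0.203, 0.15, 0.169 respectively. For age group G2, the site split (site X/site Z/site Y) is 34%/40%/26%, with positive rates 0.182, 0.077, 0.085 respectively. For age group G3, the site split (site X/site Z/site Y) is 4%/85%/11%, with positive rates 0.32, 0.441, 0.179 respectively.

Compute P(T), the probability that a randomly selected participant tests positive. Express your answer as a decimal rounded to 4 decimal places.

P(T|G1) = 0.41·0.203 + 0.18·0.15 + 0.41·0.169 = 0.08323 + 0.027 + 0.06929 = 0.17952
P(T|G2) = 0.34·0.182 + 0.4·0.077 + 0.26·0.085 = 0.06188 + 0.0308 + 0.0221 = 0.11478
P(T|G3) = 0.04·0.32 + 0.85·0.441 + 0.11·0.179 = 0.0128 + 0.37485 + 0.01969 = 0.40734
Then overall,
P(T) = 0.42·0.17952 + 0.21·0.11478 + 0.37·0.40734
      = 0.0753984 + 0.0241038 + 0.1507158 = 0.250218

P(T) ≈ 0.2502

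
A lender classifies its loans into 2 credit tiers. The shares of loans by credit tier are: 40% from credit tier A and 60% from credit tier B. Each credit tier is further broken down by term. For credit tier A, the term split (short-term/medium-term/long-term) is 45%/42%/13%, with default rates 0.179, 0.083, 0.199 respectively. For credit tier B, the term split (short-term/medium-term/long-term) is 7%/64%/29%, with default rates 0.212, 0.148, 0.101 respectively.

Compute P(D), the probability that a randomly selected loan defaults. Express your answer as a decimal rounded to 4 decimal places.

P(D|A) = 0.45·0.179 + 0.42·0.083 + 0.13·0.199 = 0.08055 + 0.03486 + 0.02587 = 0.14128
P(D|B) = 0.07·0.212 + 0.64·0.148 + 0.29·0.101 = 0.01484 + 0.09472 + 0.02929 = 0.13885
By total probability over the outer partition,
P(D) = 0.4·0.14128 + 0.6·0.13885
      = 0.056512 + 0.08331 = 0.139822

0.1398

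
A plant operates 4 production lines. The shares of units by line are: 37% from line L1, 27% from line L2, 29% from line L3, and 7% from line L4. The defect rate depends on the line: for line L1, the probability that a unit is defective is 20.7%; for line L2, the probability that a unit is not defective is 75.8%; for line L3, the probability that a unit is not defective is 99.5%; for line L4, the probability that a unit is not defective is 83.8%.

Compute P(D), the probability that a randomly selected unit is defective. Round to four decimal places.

P(D) ≈ 0.1547

P(D|L2) = 1 − 0.758 = 0.242.
P(D|L3) = 1 − 0.995 = 0.005.
P(D|L4) = 1 − 0.838 = 0.162.
Using total probability over the partition,
P(D) = P(D|L1)·P(L1) + P(D|L2)·P(L2) + P(D|L3)·P(L3) + P(D|L4)·P(L4)
      = 0.207·0.37 + 0.242·0.27 + 0.005·0.29 + 0.162·0.07
      = 0.07659 + 0.06534 + 0.00145 + 0.01134 = 0.15472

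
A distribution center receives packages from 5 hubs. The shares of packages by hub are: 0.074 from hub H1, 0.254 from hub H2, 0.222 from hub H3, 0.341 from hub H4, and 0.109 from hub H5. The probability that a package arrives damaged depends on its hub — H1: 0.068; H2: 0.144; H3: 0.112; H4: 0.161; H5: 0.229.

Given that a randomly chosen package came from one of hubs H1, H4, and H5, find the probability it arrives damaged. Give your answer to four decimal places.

P(D|S) ≈ 0.1620

Let S = {H1, H4, H5}.
P(S) = 0.074 + 0.341 + 0.109 = 0.524.
P(D ∩ S) = 0.068·0.074 + 0.161·0.341 + 0.229·0.109 = 0.005032 + 0.054901 + 0.024961 = 0.084894.
P(D | S) = 0.084894 / 0.524 = 0.162011…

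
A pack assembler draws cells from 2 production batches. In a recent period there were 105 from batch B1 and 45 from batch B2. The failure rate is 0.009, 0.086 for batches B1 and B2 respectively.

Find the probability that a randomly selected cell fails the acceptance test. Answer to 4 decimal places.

Total: 105 + 45 = 150.
P(B1) = 105/150 = 0.7. P(B2) = 45/150 = 0.3.
P(F) = P(F|B1)·P(B1) + P(F|B2)·P(B2)
      = 0.009·0.7 + 0.086·0.3
      = 0.0063 + 0.0258 = 0.0321

P(F) ≈ 0.0321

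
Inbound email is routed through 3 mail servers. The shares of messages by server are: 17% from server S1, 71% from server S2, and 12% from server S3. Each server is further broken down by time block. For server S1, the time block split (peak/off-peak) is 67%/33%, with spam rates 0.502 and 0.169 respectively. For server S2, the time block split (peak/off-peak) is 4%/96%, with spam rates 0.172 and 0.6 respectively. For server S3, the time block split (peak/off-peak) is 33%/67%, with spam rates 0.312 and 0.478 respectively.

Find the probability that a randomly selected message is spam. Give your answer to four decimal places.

P(S) ≈ 0.5313

P(S|S1) = 0.67·0.502 + 0.33·0.169 = 0.33634 + 0.05577 = 0.39211
P(S|S2) = 0.04·0.172 + 0.96·0.6 = 0.00688 + 0.576 = 0.58288
P(S|S3) = 0.33·0.312 + 0.67·0.478 = 0.10296 + 0.32026 = 0.42322
Then overall,
P(S) = 0.17·0.39211 + 0.71·0.58288 + 0.12·0.42322
      = 0.0666587 + 0.4138448 + 0.0507864 = 0.5312899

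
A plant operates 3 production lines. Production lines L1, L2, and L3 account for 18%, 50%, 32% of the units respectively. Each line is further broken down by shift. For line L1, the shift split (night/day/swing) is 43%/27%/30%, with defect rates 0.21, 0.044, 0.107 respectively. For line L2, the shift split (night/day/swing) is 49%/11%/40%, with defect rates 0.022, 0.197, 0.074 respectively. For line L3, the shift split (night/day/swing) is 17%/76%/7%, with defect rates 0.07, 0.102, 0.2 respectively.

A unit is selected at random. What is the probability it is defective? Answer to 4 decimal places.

P(D|L1) = 0.43·0.21 + 0.27·0.044 + 0.3·0.107 = 0.0903 + 0.01188 + 0.0321 = 0.13428
P(D|L2) = 0.49·0.022 + 0.11·0.197 + 0.4·0.074 = 0.01078 + 0.02167 + 0.0296 = 0.06205
P(D|L3) = 0.17·0.07 + 0.76·0.102 + 0.07·0.2 = 0.0119 + 0.07752 + 0.014 = 0.10342
By total probability over the outer partition,
P(D) = 0.18·0.13428 + 0.5·0.06205 + 0.32·0.10342
      = 0.0241704 + 0.031025 + 0.0330944 = 0.0882898

0.0883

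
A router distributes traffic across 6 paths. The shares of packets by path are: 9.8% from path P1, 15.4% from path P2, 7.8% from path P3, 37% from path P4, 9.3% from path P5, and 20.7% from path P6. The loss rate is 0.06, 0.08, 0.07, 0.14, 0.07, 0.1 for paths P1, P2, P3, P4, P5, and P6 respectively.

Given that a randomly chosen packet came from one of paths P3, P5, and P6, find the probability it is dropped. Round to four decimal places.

Let S = {P3, P5, P6}.
P(S) = 0.078 + 0.093 + 0.207 = 0.378.
P(L ∩ S) = 0.07·0.078 + 0.07·0.093 + 0.1·0.207 = 0.00546 + 0.00651 + 0.0207 = 0.03267.
P(L | S) = 0.03267 / 0.378 = 0.086429…

P(L|S) ≈ 0.0864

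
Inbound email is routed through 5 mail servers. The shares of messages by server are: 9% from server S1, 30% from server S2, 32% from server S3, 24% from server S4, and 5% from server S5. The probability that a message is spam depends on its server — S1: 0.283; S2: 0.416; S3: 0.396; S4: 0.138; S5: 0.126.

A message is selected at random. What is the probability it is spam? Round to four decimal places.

P(S) = P(S|S1)·P(S1) + P(S|S2)·P(S2) + P(S|S3)·P(S3) + P(S|S4)·P(S4) + P(S|S5)·P(S5)
      = 0.283·0.09 + 0.416·0.3 + 0.396·0.32 + 0.138·0.24 + 0.126·0.05
      = 0.02547 + 0.1248 + 0.12672 + 0.03312 + 0.0063 = 0.31641

0.3164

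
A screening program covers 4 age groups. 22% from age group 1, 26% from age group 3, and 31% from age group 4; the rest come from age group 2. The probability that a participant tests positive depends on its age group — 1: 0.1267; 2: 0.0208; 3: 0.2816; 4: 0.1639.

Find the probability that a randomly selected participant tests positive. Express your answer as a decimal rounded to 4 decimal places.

P(2) = 1 − (0.22 + 0.26 + 0.31) = 0.21.
P(T) = P(T|1)·P(1) + P(T|2)·P(2) + P(T|3)·P(3) + P(T|4)·P(4)
      = 0.1267·0.22 + 0.0208·0.21 + 0.2816·0.26 + 0.1639·0.31
      = 0.027874 + 0.004368 + 0.073216 + 0.050809 = 0.156267

P(T) ≈ 0.1563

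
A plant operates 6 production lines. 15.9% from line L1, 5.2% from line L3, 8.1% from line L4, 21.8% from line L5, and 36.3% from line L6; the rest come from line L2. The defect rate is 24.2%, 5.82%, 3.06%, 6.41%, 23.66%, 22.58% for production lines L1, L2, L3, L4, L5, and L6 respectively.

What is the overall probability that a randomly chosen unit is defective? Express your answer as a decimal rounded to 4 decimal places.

P(D) ≈ 0.1862

P(L2) = 1 − (0.159 + 0.052 + 0.081 + 0.218 + 0.363) = 0.127.
By the law of total probability,
P(D) = P(D|L1)·P(L1) + P(D|L2)·P(L2) + P(D|L3)·P(L3) + P(D|L4)·P(L4) + P(D|L5)·P(L5) + P(D|L6)·P(L6)
      = 0.242·0.159 + 0.0582·0.127 + 0.0306·0.052 + 0.0641·0.081 + 0.2366·0.218 + 0.2258·0.363
      = 0.038478 + 0.0073914 + 0.0015912 + 0.0051921 + 0.0515788 + 0.0819654 = 0.1861969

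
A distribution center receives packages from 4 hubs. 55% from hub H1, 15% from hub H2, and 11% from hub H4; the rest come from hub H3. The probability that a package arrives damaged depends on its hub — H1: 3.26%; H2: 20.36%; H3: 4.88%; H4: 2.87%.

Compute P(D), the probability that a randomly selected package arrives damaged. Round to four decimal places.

P(D) ≈ 0.0609

P(H3) = 1 − (0.55 + 0.15 + 0.11) = 0.19.
P(D) = P(D|H1)·P(H1) + P(D|H2)·P(H2) + P(D|H3)·P(H3) + P(D|H4)·P(H4)
      = 0.0326·0.55 + 0.2036·0.15 + 0.0488·0.19 + 0.0287·0.11
      = 0.01793 + 0.03054 + 0.009272 + 0.003157 = 0.060899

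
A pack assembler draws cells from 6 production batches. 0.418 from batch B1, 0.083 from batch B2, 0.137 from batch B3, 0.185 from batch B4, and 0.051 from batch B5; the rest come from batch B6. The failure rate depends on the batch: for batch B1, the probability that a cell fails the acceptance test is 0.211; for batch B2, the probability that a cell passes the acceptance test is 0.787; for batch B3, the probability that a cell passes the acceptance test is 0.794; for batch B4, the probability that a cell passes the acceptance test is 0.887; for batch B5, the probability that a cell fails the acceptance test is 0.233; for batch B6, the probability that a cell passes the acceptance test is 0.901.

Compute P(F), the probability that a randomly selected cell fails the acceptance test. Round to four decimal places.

0.1794

P(B6) = 1 − (0.418 + 0.083 + 0.137 + 0.185 + 0.051) = 0.126.
P(F|B2) = 1 − 0.787 = 0.213.
P(F|B3) = 1 − 0.794 = 0.206.
P(F|B4) = 1 − 0.887 = 0.113.
P(F|B6) = 1 − 0.901 = 0.099.
P(F) = P(F|B1)·P(B1) + P(F|B2)·P(B2) + P(F|B3)·P(B3) + P(F|B4)·P(B4) + P(F|B5)·P(B5) + P(F|B6)·P(B6)
      = 0.211·0.418 + 0.213·0.083 + 0.206·0.137 + 0.113·0.185 + 0.233·0.051 + 0.099·0.126
      = 0.088198 + 0.017679 + 0.028222 + 0.020905 + 0.011883 + 0.012474 = 0.179361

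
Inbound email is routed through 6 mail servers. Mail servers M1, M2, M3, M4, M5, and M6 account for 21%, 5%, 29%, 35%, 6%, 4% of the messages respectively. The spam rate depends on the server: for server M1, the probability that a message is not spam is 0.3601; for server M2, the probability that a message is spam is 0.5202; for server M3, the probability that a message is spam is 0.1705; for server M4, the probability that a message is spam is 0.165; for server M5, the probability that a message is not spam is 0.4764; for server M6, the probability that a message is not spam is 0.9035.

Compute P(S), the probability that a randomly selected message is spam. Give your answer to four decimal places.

P(S|M1) = 1 − 0.3601 = 0.6399.
P(S|M5) = 1 − 0.4764 = 0.5236.
P(S|M6) = 1 − 0.9035 = 0.0965.
P(S) = P(S|M1)·P(M1) + P(S|M2)·P(M2) + P(S|M3)·P(M3) + P(S|M4)·P(M4) + P(S|M5)·P(M5) + P(S|M6)·P(M6)
      = 0.6399·0.21 + 0.5202·0.05 + 0.1705·0.29 + 0.165·0.35 + 0.5236·0.06 + 0.0965·0.04
      = 0.134379 + 0.02601 + 0.049445 + 0.05775 + 0.031416 + 0.00386 = 0.30286

0.3029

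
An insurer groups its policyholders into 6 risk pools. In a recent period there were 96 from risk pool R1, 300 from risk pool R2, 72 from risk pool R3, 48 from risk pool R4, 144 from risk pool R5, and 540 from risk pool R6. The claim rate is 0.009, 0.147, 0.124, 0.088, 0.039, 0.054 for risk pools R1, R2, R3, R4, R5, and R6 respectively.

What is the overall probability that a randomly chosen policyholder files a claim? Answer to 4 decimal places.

P(C) ≈ 0.0774

Total: 96 + 300 + 72 + 48 + 144 + 540 = 1200.
P(R1) = 96/1200 = 0.08. P(R2) = 300/1200 = 0.25. P(R3) = 72/1200 = 0.06. P(R4) = 48/1200 = 0.04. P(R5) = 144/1200 = 0.12. P(R6) = 540/1200 = 0.45.
P(C) = P(C|R1)·P(R1) + P(C|R2)·P(R2) + P(C|R3)·P(R3) + P(C|R4)·P(R4) + P(C|R5)·P(R5) + P(C|R6)·P(R6)
      = 0.009·0.08 + 0.147·0.25 + 0.124·0.06 + 0.088·0.04 + 0.039·0.12 + 0.054·0.45
      = 0.00072 + 0.03675 + 0.00744 + 0.00352 + 0.00468 + 0.0243 = 0.07741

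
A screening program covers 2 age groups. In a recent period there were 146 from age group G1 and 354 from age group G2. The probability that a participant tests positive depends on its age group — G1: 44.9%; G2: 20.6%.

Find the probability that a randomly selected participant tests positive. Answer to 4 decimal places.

Total: 146 + 354 = 500.
P(G1) = 146/500 = 0.292. P(G2) = 354/500 = 0.708.
P(T) = P(T|G1)·P(G1) + P(T|G2)·P(G2)
      = 0.449·0.292 + 0.206·0.708
      = 0.131108 + 0.145848 = 0.276956

0.2770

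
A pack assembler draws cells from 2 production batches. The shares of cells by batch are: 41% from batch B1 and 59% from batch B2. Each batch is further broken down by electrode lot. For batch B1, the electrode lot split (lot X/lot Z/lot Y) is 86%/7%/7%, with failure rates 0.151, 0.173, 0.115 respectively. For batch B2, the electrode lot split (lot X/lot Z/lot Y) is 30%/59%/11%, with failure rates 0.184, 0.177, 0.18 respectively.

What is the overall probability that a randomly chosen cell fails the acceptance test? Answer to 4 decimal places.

0.1674

P(F|B1) = 0.86·0.151 + 0.07·0.173 + 0.07·0.115 = 0.12986 + 0.01211 + 0.00805 = 0.15002
P(F|B2) = 0.3·0.184 + 0.59·0.177 + 0.11·0.18 = 0.0552 + 0.10443 + 0.0198 = 0.17943
By total probability over the outer partition,
P(F) = 0.41·0.15002 + 0.59·0.17943
      = 0.0615082 + 0.1058637 = 0.1673719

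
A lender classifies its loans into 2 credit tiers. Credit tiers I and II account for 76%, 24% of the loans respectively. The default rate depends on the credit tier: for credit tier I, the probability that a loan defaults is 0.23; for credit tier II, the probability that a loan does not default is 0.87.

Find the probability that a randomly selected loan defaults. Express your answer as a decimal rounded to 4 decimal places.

P(D|II) = 1 − 0.87 = 0.13.
Summing over the partition,
P(D) = P(D|I)·P(I) + P(D|II)·P(II)
      = 0.23·0.76 + 0.13·0.24
      = 0.1748 + 0.0312 = 0.206

P(D) ≈ 0.2060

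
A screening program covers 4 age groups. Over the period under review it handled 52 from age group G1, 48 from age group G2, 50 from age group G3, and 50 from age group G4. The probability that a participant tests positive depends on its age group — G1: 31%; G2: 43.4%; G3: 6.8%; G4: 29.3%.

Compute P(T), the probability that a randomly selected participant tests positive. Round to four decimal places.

0.2750

Total: 52 + 48 + 50 + 50 = 200.
P(G1) = 52/200 = 0.26. P(G2) = 48/200 = 0.24. P(G3) = 50/200 = 0.25. P(G4) = 50/200 = 0.25.
P(T) = P(T|G1)·P(G1) + P(T|G2)·P(G2) + P(T|G3)·P(G3) + P(T|G4)·P(G4)
      = 0.31·0.26 + 0.434·0.24 + 0.068·0.25 + 0.293·0.25
      = 0.0806 + 0.10416 + 0.017 + 0.07325 = 0.27501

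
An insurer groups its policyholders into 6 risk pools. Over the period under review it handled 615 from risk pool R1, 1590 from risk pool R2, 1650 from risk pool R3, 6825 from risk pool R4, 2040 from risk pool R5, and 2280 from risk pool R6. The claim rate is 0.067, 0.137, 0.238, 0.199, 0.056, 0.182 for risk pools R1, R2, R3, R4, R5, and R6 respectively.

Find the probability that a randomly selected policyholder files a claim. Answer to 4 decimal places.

P(C) ≈ 0.1693

Total: 615 + 1590 + 1650 + 6825 + 2040 + 2280 = 15000.
P(R1) = 615/15000 = 0.041. P(R2) = 1590/15000 = 0.106. P(R3) = 1650/15000 = 0.11. P(R4) = 6825/15000 = 0.455. P(R5) = 2040/15000 = 0.136. P(R6) = 2280/15000 = 0.152.
P(C) = P(C|R1)·P(R1) + P(C|R2)·P(R2) + P(C|R3)·P(R3) + P(C|R4)·P(R4) + P(C|R5)·P(R5) + P(C|R6)·P(R6)
      = 0.067·0.041 + 0.137·0.106 + 0.238·0.11 + 0.199·0.455 + 0.056·0.136 + 0.182·0.152
      = 0.002747 + 0.014522 + 0.02618 + 0.090545 + 0.007616 + 0.027664 = 0.169274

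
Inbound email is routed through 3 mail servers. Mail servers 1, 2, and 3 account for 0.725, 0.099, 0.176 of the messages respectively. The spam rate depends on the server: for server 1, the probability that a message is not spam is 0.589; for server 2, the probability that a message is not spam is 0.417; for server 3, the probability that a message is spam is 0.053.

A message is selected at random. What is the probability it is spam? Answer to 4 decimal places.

P(S|1) = 1 − 0.589 = 0.411.
P(S|2) = 1 − 0.417 = 0.583.
By the law of total probability,
P(S) = P(S|1)·P(1) + P(S|2)·P(2) + P(S|3)·P(3)
      = 0.411·0.725 + 0.583·0.099 + 0.053·0.176
      = 0.297975 + 0.057717 + 0.009328 = 0.36502

P(S) ≈ 0.3650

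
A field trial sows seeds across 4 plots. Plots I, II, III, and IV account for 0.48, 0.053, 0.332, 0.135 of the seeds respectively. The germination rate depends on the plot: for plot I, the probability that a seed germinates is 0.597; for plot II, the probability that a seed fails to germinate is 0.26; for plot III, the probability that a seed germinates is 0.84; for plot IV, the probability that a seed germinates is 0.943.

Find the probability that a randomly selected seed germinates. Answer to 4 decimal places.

P(G|II) = 1 − 0.26 = 0.74.
Using total probability over the partition,
P(G) = P(G|I)·P(I) + P(G|II)·P(II) + P(G|III)·P(III) + P(G|IV)·P(IV)
      = 0.597·0.48 + 0.74·0.053 + 0.84·0.332 + 0.943·0.135
      = 0.28656 + 0.03922 + 0.27888 + 0.127305 = 0.731965

P(G) ≈ 0.7320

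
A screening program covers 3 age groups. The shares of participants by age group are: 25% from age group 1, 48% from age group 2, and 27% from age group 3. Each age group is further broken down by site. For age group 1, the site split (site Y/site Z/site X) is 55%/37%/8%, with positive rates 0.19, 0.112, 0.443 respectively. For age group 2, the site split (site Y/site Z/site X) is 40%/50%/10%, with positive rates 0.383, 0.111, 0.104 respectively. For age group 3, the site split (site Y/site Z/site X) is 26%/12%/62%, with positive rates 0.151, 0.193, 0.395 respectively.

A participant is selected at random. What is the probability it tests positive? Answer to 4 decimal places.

0.2335

P(T|1) = 0.55·0.19 + 0.37·0.112 + 0.08·0.443 = 0.1045 + 0.04144 + 0.03544 = 0.18138
P(T|2) = 0.4·0.383 + 0.5·0.111 + 0.1·0.104 = 0.1532 + 0.0555 + 0.0104 = 0.2191
P(T|3) = 0.26·0.151 + 0.12·0.193 + 0.62·0.395 = 0.03926 + 0.02316 + 0.2449 = 0.30732
By total probability over the outer partition,
P(T) = 0.25·0.18138 + 0.48·0.2191 + 0.27·0.30732
      = 0.045345 + 0.105168 + 0.0829764 = 0.2334894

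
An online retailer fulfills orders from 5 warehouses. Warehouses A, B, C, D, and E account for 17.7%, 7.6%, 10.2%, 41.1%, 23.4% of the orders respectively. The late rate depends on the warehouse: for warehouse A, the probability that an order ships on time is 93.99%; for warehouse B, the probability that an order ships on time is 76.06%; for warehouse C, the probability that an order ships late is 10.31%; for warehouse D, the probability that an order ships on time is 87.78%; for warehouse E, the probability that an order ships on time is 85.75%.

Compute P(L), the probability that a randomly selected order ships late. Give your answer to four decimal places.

P(L) ≈ 0.1229

P(L|A) = 1 − 0.9399 = 0.0601.
P(L|B) = 1 − 0.7606 = 0.2394.
P(L|D) = 1 − 0.8778 = 0.1222.
P(L|E) = 1 − 0.8575 = 0.1425.
P(L) = P(L|A)·P(A) + P(L|B)·P(B) + P(L|C)·P(C) + P(L|D)·P(D) + P(L|E)·P(E)
      = 0.0601·0.177 + 0.2394·0.076 + 0.1031·0.102 + 0.1222·0.411 + 0.1425·0.234
      = 0.0106377 + 0.0181944 + 0.0105162 + 0.0502242 + 0.033345 = 0.1229175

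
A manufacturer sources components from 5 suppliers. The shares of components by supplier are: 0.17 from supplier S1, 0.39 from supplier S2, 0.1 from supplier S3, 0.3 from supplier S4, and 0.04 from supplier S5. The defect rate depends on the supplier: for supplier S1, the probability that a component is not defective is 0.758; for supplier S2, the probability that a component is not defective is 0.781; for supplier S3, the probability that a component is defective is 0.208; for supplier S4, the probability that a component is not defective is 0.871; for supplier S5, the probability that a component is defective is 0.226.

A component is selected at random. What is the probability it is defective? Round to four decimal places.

P(D) ≈ 0.1951

P(D|S1) = 1 − 0.758 = 0.242.
P(D|S2) = 1 − 0.781 = 0.219.
P(D|S4) = 1 − 0.871 = 0.129.
By the law of total probability,
P(D) = P(D|S1)·P(S1) + P(D|S2)·P(S2) + P(D|S3)·P(S3) + P(D|S4)·P(S4) + P(D|S5)·P(S5)
      = 0.242·0.17 + 0.219·0.39 + 0.208·0.1 + 0.129·0.3 + 0.226·0.04
      = 0.04114 + 0.08541 + 0.0208 + 0.0387 + 0.00904 = 0.19509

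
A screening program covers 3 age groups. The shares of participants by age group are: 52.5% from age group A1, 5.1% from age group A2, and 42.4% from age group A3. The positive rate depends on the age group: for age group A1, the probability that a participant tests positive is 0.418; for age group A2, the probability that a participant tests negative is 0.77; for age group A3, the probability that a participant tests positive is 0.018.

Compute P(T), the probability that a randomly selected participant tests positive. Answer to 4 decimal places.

P(T|A2) = 1 − 0.77 = 0.23.
P(T) = P(T|A1)·P(A1) + P(T|A2)·P(A2) + P(T|A3)·P(A3)
      = 0.418·0.525 + 0.23·0.051 + 0.018·0.424
      = 0.21945 + 0.01173 + 0.007632 = 0.238812

P(T) ≈ 0.2388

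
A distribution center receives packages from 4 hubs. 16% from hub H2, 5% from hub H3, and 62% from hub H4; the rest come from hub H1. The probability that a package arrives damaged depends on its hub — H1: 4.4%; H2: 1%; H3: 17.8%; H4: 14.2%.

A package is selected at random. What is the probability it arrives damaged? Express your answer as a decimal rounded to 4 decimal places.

P(H1) = 1 − (0.16 + 0.05 + 0.62) = 0.17.
P(D) = P(D|H1)·P(H1) + P(D|H2)·P(H2) + P(D|H3)·P(H3) + P(D|H4)·P(H4)
      = 0.044·0.17 + 0.01·0.16 + 0.178·0.05 + 0.142·0.62
      = 0.00748 + 0.0016 + 0.0089 + 0.08804 = 0.10602

0.1060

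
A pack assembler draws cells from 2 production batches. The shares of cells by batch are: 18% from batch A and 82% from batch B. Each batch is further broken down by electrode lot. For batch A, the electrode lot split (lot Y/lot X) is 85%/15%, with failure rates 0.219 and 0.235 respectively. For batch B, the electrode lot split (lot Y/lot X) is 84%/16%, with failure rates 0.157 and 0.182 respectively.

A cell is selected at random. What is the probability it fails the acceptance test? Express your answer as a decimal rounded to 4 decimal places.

P(F|A) = 0.85·0.219 + 0.15·0.235 = 0.18615 + 0.03525 = 0.2214
P(F|B) = 0.84·0.157 + 0.16·0.182 = 0.13188 + 0.02912 = 0.161
Then overall,
P(F) = 0.18·0.2214 + 0.82·0.161
      = 0.039852 + 0.13202 = 0.171872

0.1719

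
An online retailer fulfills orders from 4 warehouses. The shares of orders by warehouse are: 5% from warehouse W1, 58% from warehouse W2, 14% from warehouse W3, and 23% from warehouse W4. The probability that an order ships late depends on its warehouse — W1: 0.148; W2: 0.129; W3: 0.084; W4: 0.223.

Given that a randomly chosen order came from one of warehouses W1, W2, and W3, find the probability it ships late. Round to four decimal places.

Let S = {W1, W2, W3}.
P(S) = 0.05 + 0.58 + 0.14 = 0.77.
P(L ∩ S) = 0.148·0.05 + 0.129·0.58 + 0.084·0.14 = 0.0074 + 0.07482 + 0.01176 = 0.09398.
P(L | S) = 0.09398 / 0.77 = 0.122052…

0.1221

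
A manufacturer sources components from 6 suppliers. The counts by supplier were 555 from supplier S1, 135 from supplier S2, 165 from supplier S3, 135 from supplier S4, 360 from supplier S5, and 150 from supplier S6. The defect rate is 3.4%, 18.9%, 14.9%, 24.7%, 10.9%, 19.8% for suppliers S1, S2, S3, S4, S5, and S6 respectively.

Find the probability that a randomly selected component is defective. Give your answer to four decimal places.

P(D) ≈ 0.1142

Total: 555 + 135 + 165 + 135 + 360 + 150 = 1500.
P(S1) = 555/1500 = 0.37. P(S2) = 135/1500 = 0.09. P(S3) = 165/1500 = 0.11. P(S4) = 135/1500 = 0.09. P(S5) = 360/1500 = 0.24. P(S6) = 150/1500 = 0.1.
Using total probability over the partition,
P(D) = P(D|S1)·P(S1) + P(D|S2)·P(S2) + P(D|S3)·P(S3) + P(D|S4)·P(S4) + P(D|S5)·P(S5) + P(D|S6)·P(S6)
      = 0.034·0.37 + 0.189·0.09 + 0.149·0.11 + 0.247·0.09 + 0.109·0.24 + 0.198·0.1
      = 0.01258 + 0.01701 + 0.01639 + 0.02223 + 0.02616 + 0.0198 = 0.11417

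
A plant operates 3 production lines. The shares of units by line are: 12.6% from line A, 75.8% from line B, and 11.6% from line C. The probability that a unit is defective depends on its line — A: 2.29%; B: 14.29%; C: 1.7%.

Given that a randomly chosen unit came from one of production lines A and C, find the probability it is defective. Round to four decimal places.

Let S = {A, C}.
P(S) = 0.126 + 0.116 = 0.242.
P(D ∩ S) = 0.0229·0.126 + 0.017·0.116 = 0.0028854 + 0.001972 = 0.0048574.
P(D | S) = 0.0048574 / 0.242 = 0.020072…

0.0201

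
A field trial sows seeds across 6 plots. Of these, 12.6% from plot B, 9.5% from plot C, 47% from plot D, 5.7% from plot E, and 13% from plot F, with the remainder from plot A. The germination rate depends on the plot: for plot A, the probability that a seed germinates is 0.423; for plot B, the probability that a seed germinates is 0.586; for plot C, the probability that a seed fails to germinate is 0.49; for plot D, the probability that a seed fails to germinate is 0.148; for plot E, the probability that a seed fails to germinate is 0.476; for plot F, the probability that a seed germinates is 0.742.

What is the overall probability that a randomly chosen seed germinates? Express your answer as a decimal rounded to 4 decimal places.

P(G) ≈ 0.7007

P(A) = 1 − (0.126 + 0.095 + 0.47 + 0.057 + 0.13) = 0.122.
P(G|C) = 1 − 0.49 = 0.51.
P(G|D) = 1 − 0.148 = 0.852.
P(G|E) = 1 − 0.476 = 0.524.
Summing over the partition,
P(G) = P(G|A)·P(A) + P(G|B)·P(B) + P(G|C)·P(C) + P(G|D)·P(D) + P(G|E)·P(E) + P(G|F)·P(F)
      = 0.423·0.122 + 0.586·0.126 + 0.51·0.095 + 0.852·0.47 + 0.524·0.057 + 0.742·0.13
      = 0.051606 + 0.073836 + 0.04845 + 0.40044 + 0.029868 + 0.09646 = 0.70066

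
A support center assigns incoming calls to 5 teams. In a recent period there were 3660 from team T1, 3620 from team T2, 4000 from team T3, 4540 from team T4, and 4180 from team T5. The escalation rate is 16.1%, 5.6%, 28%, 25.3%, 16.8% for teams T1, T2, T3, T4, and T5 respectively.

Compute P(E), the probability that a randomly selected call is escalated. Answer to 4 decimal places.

P(E) ≈ 0.1881

Total: 3660 + 3620 + 4000 + 4540 + 4180 = 20000.
P(T1) = 3660/20000 = 0.183. P(T2) = 3620/20000 = 0.181. P(T3) = 4000/20000 = 0.2. P(T4) = 4540/20000 = 0.227. P(T5) = 4180/20000 = 0.209.
Using total probability over the partition,
P(E) = P(E|T1)·P(T1) + P(E|T2)·P(T2) + P(E|T3)·P(T3) + P(E|T4)·P(T4) + P(E|T5)·P(T5)
      = 0.161·0.183 + 0.056·0.181 + 0.28·0.2 + 0.253·0.227 + 0.168·0.209
      = 0.029463 + 0.010136 + 0.056 + 0.057431 + 0.035112 = 0.188142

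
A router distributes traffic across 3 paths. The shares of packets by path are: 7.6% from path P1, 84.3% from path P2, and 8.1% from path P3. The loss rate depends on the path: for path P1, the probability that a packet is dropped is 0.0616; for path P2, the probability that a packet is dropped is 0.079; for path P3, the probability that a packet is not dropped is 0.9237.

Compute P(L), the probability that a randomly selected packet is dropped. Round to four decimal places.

P(L|P3) = 1 − 0.9237 = 0.0763.
Summing over the partition,
P(L) = P(L|P1)·P(P1) + P(L|P2)·P(P2) + P(L|P3)·P(P3)
      = 0.0616·0.076 + 0.079·0.843 + 0.0763·0.081
      = 0.0046816 + 0.066597 + 0.0061803 = 0.0774589

0.0775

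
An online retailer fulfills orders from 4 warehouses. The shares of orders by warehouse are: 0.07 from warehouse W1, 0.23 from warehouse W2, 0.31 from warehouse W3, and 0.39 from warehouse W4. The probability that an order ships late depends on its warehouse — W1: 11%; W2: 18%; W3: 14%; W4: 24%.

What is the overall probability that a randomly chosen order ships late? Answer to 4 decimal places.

0.1861

P(L) = P(L|W1)·P(W1) + P(L|W2)·P(W2) + P(L|W3)·P(W3) + P(L|W4)·P(W4)
      = 0.11·0.07 + 0.18·0.23 + 0.14·0.31 + 0.24·0.39
      = 0.0077 + 0.0414 + 0.0434 + 0.0936 = 0.1861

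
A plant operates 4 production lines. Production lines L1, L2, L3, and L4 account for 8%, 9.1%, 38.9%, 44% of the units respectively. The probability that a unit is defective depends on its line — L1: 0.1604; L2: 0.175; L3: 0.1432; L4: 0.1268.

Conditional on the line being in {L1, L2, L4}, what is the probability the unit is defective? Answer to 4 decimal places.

P(D|S) ≈ 0.1384

Let S = {L1, L2, L4}.
P(S) = 0.08 + 0.091 + 0.44 = 0.611.
P(D ∩ S) = 0.1604·0.08 + 0.175·0.091 + 0.1268·0.44 = 0.012832 + 0.015925 + 0.055792 = 0.084549.
P(D | S) = 0.084549 / 0.611 = 0.138378…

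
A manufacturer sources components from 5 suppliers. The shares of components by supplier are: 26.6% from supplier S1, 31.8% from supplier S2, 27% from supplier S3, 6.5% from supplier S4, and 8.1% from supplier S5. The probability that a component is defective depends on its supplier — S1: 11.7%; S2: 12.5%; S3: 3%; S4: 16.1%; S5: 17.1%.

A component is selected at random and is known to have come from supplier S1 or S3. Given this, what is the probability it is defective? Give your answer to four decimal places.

P(D|S) ≈ 0.0732

Let S = {S1, S3}.
P(S) = 0.266 + 0.27 = 0.536.
P(D ∩ S) = 0.117·0.266 + 0.03·0.27 = 0.031122 + 0.0081 = 0.039222.
P(D | S) = 0.039222 / 0.536 = 0.073175…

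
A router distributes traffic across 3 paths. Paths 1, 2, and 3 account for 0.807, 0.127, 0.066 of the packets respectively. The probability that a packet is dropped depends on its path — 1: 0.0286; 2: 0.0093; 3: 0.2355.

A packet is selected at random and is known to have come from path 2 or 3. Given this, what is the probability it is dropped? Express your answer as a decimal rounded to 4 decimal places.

P(L|S) ≈ 0.0867

Let S = {2, 3}.
P(S) = 0.127 + 0.066 = 0.193.
P(L ∩ S) = 0.0093·0.127 + 0.2355·0.066 = 0.0011811 + 0.015543 = 0.0167241.
P(L | S) = 0.0167241 / 0.193 = 0.086653…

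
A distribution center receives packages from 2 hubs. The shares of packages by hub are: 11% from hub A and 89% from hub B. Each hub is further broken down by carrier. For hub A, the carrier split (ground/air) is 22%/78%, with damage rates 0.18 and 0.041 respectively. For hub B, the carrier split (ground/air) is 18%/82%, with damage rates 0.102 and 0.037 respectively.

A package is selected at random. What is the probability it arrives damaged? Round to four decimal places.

P(D|A) = 0.22·0.18 + 0.78·0.041 = 0.0396 + 0.03198 = 0.07158
P(D|B) = 0.18·0.102 + 0.82·0.037 = 0.01836 + 0.03034 = 0.0487
By total probability over the outer partition,
P(D) = 0.11·0.07158 + 0.89·0.0487
      = 0.0078738 + 0.043343 = 0.0512168

P(D) ≈ 0.0512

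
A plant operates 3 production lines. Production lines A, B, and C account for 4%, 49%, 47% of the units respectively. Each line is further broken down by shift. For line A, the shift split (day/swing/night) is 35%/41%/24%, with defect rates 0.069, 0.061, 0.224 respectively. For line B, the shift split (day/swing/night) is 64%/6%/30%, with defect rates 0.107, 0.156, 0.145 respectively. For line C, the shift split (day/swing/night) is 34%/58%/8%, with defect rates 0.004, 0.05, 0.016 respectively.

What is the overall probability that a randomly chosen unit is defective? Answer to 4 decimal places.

P(D) ≈ 0.0784

P(D|A) = 0.35·0.069 + 0.41·0.061 + 0.24·0.224 = 0.02415 + 0.02501 + 0.05376 = 0.10292
P(D|B) = 0.64·0.107 + 0.06·0.156 + 0.3·0.145 = 0.06848 + 0.00936 + 0.0435 = 0.12134
P(D|C) = 0.34·0.004 + 0.58·0.05 + 0.08·0.016 = 0.00136 + 0.029 + 0.00128 = 0.03164
By total probability over the outer partition,
P(D) = 0.04·0.10292 + 0.49·0.12134 + 0.47·0.03164
      = 0.0041168 + 0.0594566 + 0.0148708 = 0.0784442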